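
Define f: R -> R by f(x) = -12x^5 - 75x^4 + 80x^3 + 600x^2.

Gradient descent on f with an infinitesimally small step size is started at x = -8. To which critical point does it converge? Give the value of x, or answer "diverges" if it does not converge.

-5

f'(x) = -60x(x - 2)(x + 2)(x + 5), so f'(-8) = -86400.
Gradient descent moves in the -f' direction, i.e. x is increasing.
The nearest critical point in that direction is x = -5, where f'' = 6300 > 0 (a local minimum). The iterate converges there.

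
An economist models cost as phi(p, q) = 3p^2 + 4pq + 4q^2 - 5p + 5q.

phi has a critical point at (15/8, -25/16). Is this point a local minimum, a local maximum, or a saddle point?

local minimum

The Hessian of phi is constant: H = [[6, 4], [4, 8]].
det(H) = 6·8 − 4² = 32.
det(H) > 0 and tr(H) = 14 > 0, so H is positive definite and the point is a local minimum.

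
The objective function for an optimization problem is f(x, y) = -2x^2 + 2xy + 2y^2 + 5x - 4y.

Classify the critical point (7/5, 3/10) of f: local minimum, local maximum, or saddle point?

saddle point

The Hessian of f is constant: H = [[-4, 2], [2, 4]].
det(H) = (-4)·4 − 2² = -20.
Since det(H) < 0, H is indefinite and the critical point is a saddle point.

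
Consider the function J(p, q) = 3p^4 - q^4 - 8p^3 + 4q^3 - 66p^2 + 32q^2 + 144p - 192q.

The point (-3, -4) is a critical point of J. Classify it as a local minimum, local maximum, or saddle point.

saddle point

The mixed partial ∂²J/∂p∂q is 0, so the Hessian at any point is diag(J_pp, J_qq) = diag(12(3p^2 - 4p - 11), 4(-3q^2 + 6q + 16)).
At (-3, -4): H = diag(336, -224).
The eigenvalues have opposite signs, so H is indefinite: a saddle point.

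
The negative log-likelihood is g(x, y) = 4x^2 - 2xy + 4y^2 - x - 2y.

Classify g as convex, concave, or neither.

g is quadratic, so its Hessian is the constant matrix H = [[8, -2], [-2, 8]].
det(H) = 60, tr(H) = 16.
det(H) > 0 and tr(H) > 0, so H is positive definite everywhere: convex.

convex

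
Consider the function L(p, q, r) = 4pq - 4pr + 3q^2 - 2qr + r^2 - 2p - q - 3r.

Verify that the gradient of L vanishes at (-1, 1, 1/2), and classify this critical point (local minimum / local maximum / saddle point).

∇L = (4q - 4r - 2, 4p + 6q - 2r - 1, -4p - 2q + 2r - 3); substituting (-1, 1, 1/2) gives ∇L = (0, 0, 0), so (-1, 1, 1/2) is indeed a critical point.
The Hessian is constant: H = [[0, 4, -4], [4, 6, -2], [-4, -2, 2]].
Leading principal minors: Δ₁ = 0, Δ₂ = -16, Δ₃ = -64.
The minors fit neither the all-positive nor the alternating-sign pattern, so H is indefinite: a saddle point.

saddle point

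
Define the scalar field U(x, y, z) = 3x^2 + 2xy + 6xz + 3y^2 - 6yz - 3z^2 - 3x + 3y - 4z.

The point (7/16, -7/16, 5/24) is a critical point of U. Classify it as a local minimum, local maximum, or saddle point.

saddle point

The Hessian is constant: H = [[6, 2, 6], [2, 6, -6], [6, -6, -6]].
Leading principal minors: Δ₁ = 6, Δ₂ = 32, Δ₃ = -768.
The minors fit neither the all-positive nor the alternating-sign pattern, so H is indefinite: a saddle point.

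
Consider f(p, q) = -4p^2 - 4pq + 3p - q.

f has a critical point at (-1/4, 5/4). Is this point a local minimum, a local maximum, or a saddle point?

The Hessian of f is constant: H = [[-8, -4], [-4, 0]].
det(H) = (-8)·0 − (-4)² = -16.
Since det(H) < 0, H is indefinite and the critical point is a saddle point.

saddle point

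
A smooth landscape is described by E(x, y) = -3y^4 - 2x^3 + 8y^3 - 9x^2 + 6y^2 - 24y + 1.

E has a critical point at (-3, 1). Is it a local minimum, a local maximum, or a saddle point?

local minimum

The mixed partial ∂²E/∂x∂y is 0, so the Hessian at any point is diag(E_xx, E_yy) = diag(-6(2x + 3), 12(-3y^2 + 4y + 1)).
At (-3, 1): H = diag(18, 24).
Both eigenvalues are positive, so H is positive definite: a local minimum.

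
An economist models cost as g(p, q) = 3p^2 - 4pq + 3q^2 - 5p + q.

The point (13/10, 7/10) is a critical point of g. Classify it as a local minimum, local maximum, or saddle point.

The Hessian of g is constant: H = [[6, -4], [-4, 6]].
det(H) = 6·6 − (-4)² = 20.
det(H) > 0 and tr(H) = 12 > 0, so H is positive definite and the point is a local minimum.

local minimum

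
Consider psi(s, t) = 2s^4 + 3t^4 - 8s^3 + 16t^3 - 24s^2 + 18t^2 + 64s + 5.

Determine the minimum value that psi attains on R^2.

psi(s,t) separates as P(s) + Q(t) + 5, so its minimum is min P + min Q + 5.
P'(s) = 8(s - 4)(s - 1)(s + 2) vanishes at s ∈ {-2, 1, 4}; Q'(t) = 12t(t + 1)(t + 3) vanishes at t ∈ {-3, -1, 0}.
Local minima of P (where P''>0): P(-2)=-128, P(4)=-128. Local minima of Q: Q(-3)=-27, Q(0)=0.
So the global minimum of psi is P(-2) + Q(-3) + 5 = -128 − 27 + 5 = -150, attained at (-2, -3).

-150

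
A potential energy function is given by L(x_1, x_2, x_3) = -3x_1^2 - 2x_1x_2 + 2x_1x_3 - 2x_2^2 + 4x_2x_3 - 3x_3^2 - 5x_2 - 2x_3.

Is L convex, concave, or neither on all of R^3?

L is quadratic, so its Hessian is the constant matrix H = [[-6, -2, 2], [-2, -4, 4], [2, 4, -6]].
Leading principal minors: -6, 20, -40.
Signs alternate −, +, − ⇒ H ≺ 0 ⇒ concave.

concave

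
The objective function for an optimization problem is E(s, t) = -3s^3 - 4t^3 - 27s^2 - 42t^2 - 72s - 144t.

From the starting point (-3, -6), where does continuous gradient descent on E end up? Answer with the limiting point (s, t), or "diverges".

E is separable, so gradient descent decouples: s follows -∂E/∂s, t follows -∂E/∂t.
∂E/∂s = -9(s + 2)(s + 4); at s=-3 this is 9, so s decreases.
∂E/∂t = -12(t + 3)(t + 4); at t=-6 this is -72, so t increases.
s converges to its nearest critical value -4 (a local min of the s-part); t converges to -4. The iterate converges to (-4, -4).

(-4, -4)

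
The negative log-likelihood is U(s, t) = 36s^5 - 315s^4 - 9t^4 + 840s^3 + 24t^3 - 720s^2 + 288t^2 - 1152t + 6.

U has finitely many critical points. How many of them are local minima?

U separates as a function of s plus a function of t, so ∇U=0 decouples.
∂U/∂s = 180s(s - 4)(s - 2)(s - 1) = 0 at s ∈ {0, 1, 2, 4}; ∂U/∂t = -36(t - 4)(t - 2)(t + 4) = 0 at t ∈ {-4, 2, 4}.
The Hessian is diagonal: diag(U_ss, U_tt). Second derivatives: U_ss(0)=-1440, U_ss(1)=540, U_ss(2)=-720, U_ss(4)=4320; U_tt(-4)=-1728, U_tt(2)=432, U_tt(4)=-576.
Local minima occur where both diagonal entries positive: (1, 2), (4, 2). Count: 2.

2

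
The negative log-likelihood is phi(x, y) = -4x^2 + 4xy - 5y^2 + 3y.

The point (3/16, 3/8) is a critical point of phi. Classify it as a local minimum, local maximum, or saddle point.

local maximum

The Hessian of phi is constant: H = [[-8, 4], [4, -10]].
det(H) = (-8)·(-10) − 4² = 64.
det(H) > 0 and tr(H) = -18 < 0, so H is negative definite and the point is a local maximum.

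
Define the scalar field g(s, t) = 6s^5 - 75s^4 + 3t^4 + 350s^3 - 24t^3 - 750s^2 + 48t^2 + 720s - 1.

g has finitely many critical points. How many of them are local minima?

g separates as a function of s plus a function of t, so ∇g=0 decouples.
∂g/∂s = 30(s - 4)(s - 3)(s - 2)(s - 1) = 0 at s ∈ {1, 2, 3, 4}; ∂g/∂t = 12t(t - 4)(t - 2) = 0 at t ∈ {0, 2, 4}.
The Hessian is diagonal: diag(g_ss, g_tt). Second derivatives: g_ss(1)=-180, g_ss(2)=60, g_ss(3)=-60, g_ss(4)=180; g_tt(0)=96, g_tt(2)=-48, g_tt(4)=96.
Local minima occur where both diagonal entries positive: (2, 0), (2, 4), (4, 0), (4, 4). Count: 4.

4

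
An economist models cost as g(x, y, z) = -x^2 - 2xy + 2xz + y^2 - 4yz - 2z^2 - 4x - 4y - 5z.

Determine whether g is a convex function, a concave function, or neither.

neither

g is quadratic, so its Hessian is the constant matrix H = [[-2, -2, 2], [-2, 2, -4], [2, -4, -4]].
Leading principal minors: -2, -8, 88.
Neither pattern holds ⇒ H is indefinite ⇒ neither convex nor concave.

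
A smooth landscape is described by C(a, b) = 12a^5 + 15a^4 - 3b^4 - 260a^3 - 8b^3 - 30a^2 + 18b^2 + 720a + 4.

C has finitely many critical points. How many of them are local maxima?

4

C separates as a function of a plus a function of b, so ∇C=0 decouples.
∂C/∂a = 60(a - 3)(a - 1)(a + 1)(a + 4) = 0 at a ∈ {-4, -1, 1, 3}; ∂C/∂b = -12b(b - 1)(b + 3) = 0 at b ∈ {-3, 0, 1}.
The Hessian is diagonal: diag(C_aa, C_bb). Second derivatives: C_aa(-4)=-6300, C_aa(-1)=1440, C_aa(1)=-1200, C_aa(3)=3360; C_bb(-3)=-144, C_bb(0)=36, C_bb(1)=-48.
Local maxima occur where both diagonal entries negative: (-4, -3), (-4, 1), (1, -3), (1, 1). Count: 4.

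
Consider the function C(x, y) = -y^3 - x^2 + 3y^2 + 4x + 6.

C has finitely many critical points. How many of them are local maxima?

C separates as a function of x plus a function of y, so ∇C=0 decouples.
∂C/∂x = -2(x - 2) = 0 at x ∈ {2}; ∂C/∂y = -3y(y - 2) = 0 at y ∈ {0, 2}.
The Hessian is diagonal: diag(C_xx, C_yy). Second derivatives: C_xx(2)=-2; C_yy(0)=6, C_yy(2)=-6.
Local maxima occur where both diagonal entries negative: (2, 2). Count: 1.

1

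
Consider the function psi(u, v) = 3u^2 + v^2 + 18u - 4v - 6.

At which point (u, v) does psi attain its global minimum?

(-3, 2)

psi(u,v) separates as P(u) + Q(v) − 6, so its minimum is min P + min Q − 6.
P'(u) = 6u + 18 vanishes at u ∈ {-3}; Q'(v) = 2v - 4 vanishes at v ∈ {2}.
Local minima of P (where P''>0): P(-3)=-27. Local minima of Q: Q(2)=-4.
So the global minimum of psi is P(-3) + Q(2) − 6 = -27 − 4 − 6 = -37, attained at (-3, 2).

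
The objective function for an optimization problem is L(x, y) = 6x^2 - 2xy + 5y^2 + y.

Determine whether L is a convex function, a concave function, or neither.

convex

L is quadratic, so its Hessian is the constant matrix H = [[12, -2], [-2, 10]].
det(H) = 116, tr(H) = 22.
det(H) > 0 and tr(H) > 0, so H is positive definite everywhere: convex.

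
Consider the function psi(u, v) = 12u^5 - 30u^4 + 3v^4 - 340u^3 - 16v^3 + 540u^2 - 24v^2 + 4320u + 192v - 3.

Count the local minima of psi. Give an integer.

4

psi separates as a function of u plus a function of v, so ∇psi=0 decouples.
∂psi/∂u = 60(u - 4)(u - 3)(u + 2)(u + 3) = 0 at u ∈ {-3, -2, 3, 4}; ∂psi/∂v = 12(v - 4)(v - 2)(v + 2) = 0 at v ∈ {-2, 2, 4}.
The Hessian is diagonal: diag(psi_uu, psi_vv). Second derivatives: psi_uu(-3)=-2520, psi_uu(-2)=1800, psi_uu(3)=-1800, psi_uu(4)=2520; psi_vv(-2)=288, psi_vv(2)=-96, psi_vv(4)=144.
Local minima occur where both diagonal entries positive: (-2, -2), (-2, 4), (4, -2), (4, 4). Count: 4.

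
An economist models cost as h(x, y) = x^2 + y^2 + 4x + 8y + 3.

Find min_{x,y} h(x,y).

h(x,y) separates as P(x) + Q(y) + 3, so its minimum is min P + min Q + 3.
P'(x) = 2x + 4 vanishes at x ∈ {-2}; Q'(y) = 2y + 8 vanishes at y ∈ {-4}.
Local minima of P (where P''>0): P(-2)=-4. Local minima of Q: Q(-4)=-16.
So the global minimum of h is P(-2) + Q(-4) + 3 = -4 − 16 + 3 = -17, attained at (-2, -4).

-17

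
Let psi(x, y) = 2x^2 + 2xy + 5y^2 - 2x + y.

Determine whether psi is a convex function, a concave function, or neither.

convex

psi is quadratic, so its Hessian is the constant matrix H = [[4, 2], [2, 10]].
det(H) = 36, tr(H) = 14.
det(H) > 0 and tr(H) > 0, so H is positive definite everywhere: convex.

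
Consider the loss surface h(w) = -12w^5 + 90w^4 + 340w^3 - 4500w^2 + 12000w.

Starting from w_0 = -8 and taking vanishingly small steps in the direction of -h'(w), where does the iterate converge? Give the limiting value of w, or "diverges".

-5

h'(w) = -60(w - 5)(w - 4)(w - 2)(w + 5), so h'(-8) = -280800.
Gradient descent moves in the -h' direction, i.e. w is increasing.
The nearest critical point in that direction is w = -5, where h'' = 37800 > 0 (a local minimum). The iterate converges there.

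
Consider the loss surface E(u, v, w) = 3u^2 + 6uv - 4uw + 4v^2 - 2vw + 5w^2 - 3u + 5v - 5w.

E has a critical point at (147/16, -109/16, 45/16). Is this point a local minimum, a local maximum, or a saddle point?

The Hessian is constant: H = [[6, 6, -4], [6, 8, -2], [-4, -2, 10]].
Leading principal minors: Δ₁ = 6, Δ₂ = 12, Δ₃ = 64.
All leading minors are positive, so H is positive definite: a local minimum.

local minimum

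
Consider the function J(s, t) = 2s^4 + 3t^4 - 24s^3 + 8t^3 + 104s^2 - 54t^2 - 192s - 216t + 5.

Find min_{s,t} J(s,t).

-798

J(s,t) separates as P(s) + Q(t) + 5, so its minimum is min P + min Q + 5.
P'(s) = 8(s - 4)(s - 3)(s - 2) vanishes at s ∈ {2, 3, 4}; Q'(t) = 12(t - 3)(t + 2)(t + 3) vanishes at t ∈ {-3, -2, 3}.
Local minima of P (where P''>0): P(2)=-128, P(4)=-128. Local minima of Q: Q(-3)=189, Q(3)=-675.
So the global minimum of J is P(2) + Q(3) + 5 = -128 − 675 + 5 = -798, attained at (2, 3).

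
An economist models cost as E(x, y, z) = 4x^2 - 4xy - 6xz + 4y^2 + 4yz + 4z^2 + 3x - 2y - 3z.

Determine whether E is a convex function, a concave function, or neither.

E is quadratic, so its Hessian is the constant matrix H = [[8, -4, -6], [-4, 8, 4], [-6, 4, 8]].
Leading principal minors: 8, 48, 160.
All positive ⇒ H ≻ 0 ⇒ convex.

convex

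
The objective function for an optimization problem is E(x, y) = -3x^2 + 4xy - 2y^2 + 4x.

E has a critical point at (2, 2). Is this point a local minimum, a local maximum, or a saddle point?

The Hessian of E is constant: H = [[-6, 4], [4, -4]].
det(H) = (-6)·(-4) − 4² = 8.
det(H) > 0 and tr(H) = -10 < 0, so H is negative definite and the point is a local maximum.

local maximum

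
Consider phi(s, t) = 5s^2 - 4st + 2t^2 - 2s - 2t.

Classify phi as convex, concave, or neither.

phi is quadratic, so its Hessian is the constant matrix H = [[10, -4], [-4, 4]].
det(H) = 24, tr(H) = 14.
det(H) > 0 and tr(H) > 0, so H is positive definite everywhere: convex.

convex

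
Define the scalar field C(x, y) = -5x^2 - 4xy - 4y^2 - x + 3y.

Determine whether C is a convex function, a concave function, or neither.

concave

C is quadratic, so its Hessian is the constant matrix H = [[-10, -4], [-4, -8]].
det(H) = 64, tr(H) = -18.
det(H) > 0 and tr(H) < 0, so H is negative definite everywhere: concave.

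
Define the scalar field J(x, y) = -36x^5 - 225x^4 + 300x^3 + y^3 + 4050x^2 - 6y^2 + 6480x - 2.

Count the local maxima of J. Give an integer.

J separates as a function of x plus a function of y, so ∇J=0 decouples.
∂J/∂x = -180(x - 3)(x + 1)(x + 3)(x + 4) = 0 at x ∈ {-4, -3, -1, 3}; ∂J/∂y = 3y(y - 4) = 0 at y ∈ {0, 4}.
The Hessian is diagonal: diag(J_xx, J_yy). Second derivatives: J_xx(-4)=3780, J_xx(-3)=-2160, J_xx(-1)=4320, J_xx(3)=-30240; J_yy(0)=-12, J_yy(4)=12.
Local maxima occur where both diagonal entries negative: (-3, 0), (3, 0). Count: 2.

2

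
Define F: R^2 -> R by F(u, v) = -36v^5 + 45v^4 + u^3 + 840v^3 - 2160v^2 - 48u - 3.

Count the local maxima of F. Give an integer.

2

F separates as a function of u plus a function of v, so ∇F=0 decouples.
∂F/∂u = 3(u - 4)(u + 4) = 0 at u ∈ {-4, 4}; ∂F/∂v = -180v(v - 3)(v - 2)(v + 4) = 0 at v ∈ {-4, 0, 2, 3}.
The Hessian is diagonal: diag(F_uu, F_vv). Second derivatives: F_uu(-4)=-24, F_uu(4)=24; F_vv(-4)=30240, F_vv(0)=-4320, F_vv(2)=2160, F_vv(3)=-3780.
Local maxima occur where both diagonal entries negative: (-4, 0), (-4, 3). Count: 2.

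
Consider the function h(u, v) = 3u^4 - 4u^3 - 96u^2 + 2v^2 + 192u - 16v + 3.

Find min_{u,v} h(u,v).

-1309

h(u,v) separates as P(u) + Q(v) + 3, so its minimum is min P + min Q + 3.
P'(u) = 12(u - 4)(u - 1)(u + 4) vanishes at u ∈ {-4, 1, 4}; Q'(v) = 4v - 16 vanishes at v ∈ {4}.
Local minima of P (where P''>0): P(-4)=-1280, P(4)=-256. Local minima of Q: Q(4)=-32.
So the global minimum of h is P(-4) + Q(4) + 3 = -1280 − 32 + 3 = -1309, attained at (-4, 4).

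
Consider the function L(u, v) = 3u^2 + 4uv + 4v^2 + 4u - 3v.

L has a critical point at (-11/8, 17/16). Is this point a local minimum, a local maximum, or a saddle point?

The Hessian of L is constant: H = [[6, 4], [4, 8]].
det(H) = 6·8 − 4² = 32.
det(H) > 0 and tr(H) = 14 > 0, so H is positive definite and the point is a local minimum.

local minimum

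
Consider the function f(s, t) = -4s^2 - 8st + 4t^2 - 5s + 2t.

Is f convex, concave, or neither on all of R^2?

neither

f is quadratic, so its Hessian is the constant matrix H = [[-8, -8], [-8, 8]].
det(H) = -128, tr(H) = 0.
det(H) < 0, so H is indefinite: neither convex nor concave.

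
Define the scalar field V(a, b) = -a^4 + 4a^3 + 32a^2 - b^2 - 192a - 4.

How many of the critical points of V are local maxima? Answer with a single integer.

2

V separates as a function of a plus a function of b, so ∇V=0 decouples.
∂V/∂a = -4(a - 4)(a - 3)(a + 4) = 0 at a ∈ {-4, 3, 4}; ∂V/∂b = -2b = 0 at b ∈ {0}.
The Hessian is diagonal: diag(V_aa, V_bb). Second derivatives: V_aa(-4)=-224, V_aa(3)=28, V_aa(4)=-32; V_bb(0)=-2.
Local maxima occur where both diagonal entries negative: (-4, 0), (4, 0). Count: 2.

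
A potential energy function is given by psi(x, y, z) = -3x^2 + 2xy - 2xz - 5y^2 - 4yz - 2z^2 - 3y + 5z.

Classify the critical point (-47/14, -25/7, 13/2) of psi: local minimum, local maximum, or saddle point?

The Hessian is constant: H = [[-6, 2, -2], [2, -10, -4], [-2, -4, -4]].
Leading principal minors: Δ₁ = -6, Δ₂ = 56, Δ₃ = -56.
The minors alternate sign starting negative (−, +, −), so H is negative definite: a local maximum.

local maximum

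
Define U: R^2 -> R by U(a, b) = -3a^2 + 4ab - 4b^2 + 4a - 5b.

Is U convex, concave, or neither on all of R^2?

U is quadratic, so its Hessian is the constant matrix H = [[-6, 4], [4, -8]].
det(H) = 32, tr(H) = -14.
det(H) > 0 and tr(H) < 0, so H is negative definite everywhere: concave.

concave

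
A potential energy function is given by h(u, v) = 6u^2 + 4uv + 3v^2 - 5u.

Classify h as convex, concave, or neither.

h is quadratic, so its Hessian is the constant matrix H = [[12, 4], [4, 6]].
det(H) = 56, tr(H) = 18.
det(H) > 0 and tr(H) > 0, so H is positive definite everywhere: convex.

convex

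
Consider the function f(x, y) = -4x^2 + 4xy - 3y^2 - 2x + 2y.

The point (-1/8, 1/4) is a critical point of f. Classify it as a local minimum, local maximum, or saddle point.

The Hessian of f is constant: H = [[-8, 4], [4, -6]].
det(H) = (-8)·(-6) − 4² = 32.
det(H) > 0 and tr(H) = -14 < 0, so H is negative definite and the point is a local maximum.

local maximum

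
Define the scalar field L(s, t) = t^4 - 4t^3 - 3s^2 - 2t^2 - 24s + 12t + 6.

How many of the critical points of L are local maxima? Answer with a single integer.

L separates as a function of s plus a function of t, so ∇L=0 decouples.
∂L/∂s = -6(s + 4) = 0 at s ∈ {-4}; ∂L/∂t = 4(t - 3)(t - 1)(t + 1) = 0 at t ∈ {-1, 1, 3}.
The Hessian is diagonal: diag(L_ss, L_tt). Second derivatives: L_ss(-4)=-6; L_tt(-1)=32, L_tt(1)=-16, L_tt(3)=32.
Local maxima occur where both diagonal entries negative: (-4, 1). Count: 1.

1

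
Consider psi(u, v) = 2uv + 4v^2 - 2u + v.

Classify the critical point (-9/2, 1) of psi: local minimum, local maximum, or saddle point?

saddle point

The Hessian of psi is constant: H = [[0, 2], [2, 8]].
det(H) = 0·8 − 2² = -4.
Since det(H) < 0, H is indefinite and the critical point is a saddle point.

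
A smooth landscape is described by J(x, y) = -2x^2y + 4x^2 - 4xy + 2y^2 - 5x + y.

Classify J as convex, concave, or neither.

The term -2x^2y is cubic, so the Hessian is not constant.
∂²J/∂x² = -4y + 8, which takes both signs as y varies (negative for sufficiently large y). A diagonal entry of the Hessian changing sign means the Hessian is neither positive- nor negative-semidefinite on all of R^2.

neither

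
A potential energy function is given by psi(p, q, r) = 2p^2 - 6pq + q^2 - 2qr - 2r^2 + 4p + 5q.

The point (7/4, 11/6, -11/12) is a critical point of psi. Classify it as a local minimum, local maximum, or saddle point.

saddle point

The Hessian is constant: H = [[4, -6, 0], [-6, 2, -2], [0, -2, -4]].
Leading principal minors: Δ₁ = 4, Δ₂ = -28, Δ₃ = 96.
The minors fit neither the all-positive nor the alternating-sign pattern, so H is indefinite: a saddle point.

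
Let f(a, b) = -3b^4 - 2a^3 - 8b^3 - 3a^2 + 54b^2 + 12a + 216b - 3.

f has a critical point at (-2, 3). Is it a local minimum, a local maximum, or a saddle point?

saddle point

The mixed partial ∂²f/∂a∂b is 0, so the Hessian at any point is diag(f_aa, f_bb) = diag(-6(2a + 1), 12(-3b^2 - 4b + 9)).
At (-2, 3): H = diag(18, -360).
The eigenvalues have opposite signs, so H is indefinite: a saddle point.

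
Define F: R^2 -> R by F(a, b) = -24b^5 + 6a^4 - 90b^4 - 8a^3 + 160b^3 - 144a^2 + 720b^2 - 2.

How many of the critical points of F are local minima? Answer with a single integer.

4

F separates as a function of a plus a function of b, so ∇F=0 decouples.
∂F/∂a = 24a(a - 4)(a + 3) = 0 at a ∈ {-3, 0, 4}; ∂F/∂b = -120b(b - 2)(b + 2)(b + 3) = 0 at b ∈ {-3, -2, 0, 2}.
The Hessian is diagonal: diag(F_aa, F_bb). Second derivatives: F_aa(-3)=504, F_aa(0)=-288, F_aa(4)=672; F_bb(-3)=1800, F_bb(-2)=-960, F_bb(0)=1440, F_bb(2)=-4800.
Local minima occur where both diagonal entries positive: (-3, -3), (-3, 0), (4, -3), (4, 0). Count: 4.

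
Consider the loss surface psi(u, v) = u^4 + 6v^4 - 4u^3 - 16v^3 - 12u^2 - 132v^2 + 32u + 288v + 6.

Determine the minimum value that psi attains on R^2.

-1192

psi(u,v) separates as P(u) + Q(v) + 6, so its minimum is min P + min Q + 6.
P'(u) = 4(u - 4)(u - 1)(u + 2) vanishes at u ∈ {-2, 1, 4}; Q'(v) = 24(v - 4)(v - 1)(v + 3) vanishes at v ∈ {-3, 1, 4}.
Local minima of P (where P''>0): P(-2)=-64, P(4)=-64. Local minima of Q: Q(-3)=-1134, Q(4)=-448.
So the global minimum of psi is P(-2) + Q(-3) + 6 = -64 − 1134 + 6 = -1192, attained at (-2, -3).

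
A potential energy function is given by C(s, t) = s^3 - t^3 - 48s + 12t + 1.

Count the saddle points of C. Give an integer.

C separates as a function of s plus a function of t, so ∇C=0 decouples.
∂C/∂s = 3(s - 4)(s + 4) = 0 at s ∈ {-4, 4}; ∂C/∂t = -3(t - 2)(t + 2) = 0 at t ∈ {-2, 2}.
The Hessian is diagonal: diag(C_ss, C_tt). Second derivatives: C_ss(-4)=-24, C_ss(4)=24; C_tt(-2)=12, C_tt(2)=-12.
Saddle points occur where the two diagonal entries have opposite signs: (-4, -2), (4, 2). Count: 2.

2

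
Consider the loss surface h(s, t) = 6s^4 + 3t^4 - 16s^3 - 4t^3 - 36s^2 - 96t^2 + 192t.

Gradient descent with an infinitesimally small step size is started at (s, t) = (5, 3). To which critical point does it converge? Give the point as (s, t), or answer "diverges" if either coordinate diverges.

h is separable, so gradient descent decouples: s follows -∂h/∂s, t follows -∂h/∂t.
∂h/∂s = 24s(s - 3)(s + 1); at s=5 this is 1440, so s decreases.
∂h/∂t = 12(t - 4)(t - 1)(t + 4); at t=3 this is -168, so t increases.
s converges to its nearest critical value 3 (a local min of the s-part); t converges to 4. The iterate converges to (3, 4).

(3, 4)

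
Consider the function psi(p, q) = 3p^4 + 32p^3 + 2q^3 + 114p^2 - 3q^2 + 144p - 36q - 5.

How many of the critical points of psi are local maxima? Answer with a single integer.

psi separates as a function of p plus a function of q, so ∇psi=0 decouples.
∂psi/∂p = 12(p + 1)(p + 3)(p + 4) = 0 at p ∈ {-4, -3, -1}; ∂psi/∂q = 6(q - 3)(q + 2) = 0 at q ∈ {-2, 3}.
The Hessian is diagonal: diag(psi_pp, psi_qq). Second derivatives: psi_pp(-4)=36, psi_pp(-3)=-24, psi_pp(-1)=72; psi_qq(-2)=-30, psi_qq(3)=30.
Local maxima occur where both diagonal entries negative: (-3, -2). Count: 1.

1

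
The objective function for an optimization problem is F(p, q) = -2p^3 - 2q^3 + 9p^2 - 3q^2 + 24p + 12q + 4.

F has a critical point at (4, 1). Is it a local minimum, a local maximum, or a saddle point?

local maximum

The mixed partial ∂²F/∂p∂q is 0, so the Hessian at any point is diag(F_pp, F_qq) = diag(6(-2p + 3), -6(2q + 1)).
At (4, 1): H = diag(-30, -18).
Both eigenvalues are negative, so H is negative definite: a local maximum.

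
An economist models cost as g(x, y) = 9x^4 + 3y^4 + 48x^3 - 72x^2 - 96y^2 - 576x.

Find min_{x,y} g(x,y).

-1680

g(x,y) separates as P(x) + Q(y), so its minimum is min P + min Q.
P'(x) = 36(x - 2)(x + 2)(x + 4) vanishes at x ∈ {-4, -2, 2}; Q'(y) = 12y(y - 4)(y + 4) vanishes at y ∈ {-4, 0, 4}.
Local minima of P (where P''>0): P(-4)=384, P(2)=-912. Local minima of Q: Q(-4)=-768, Q(4)=-768.
So the global minimum of g is P(2) + Q(-4) = -912 − 768 = -1680, attained at (2, -4).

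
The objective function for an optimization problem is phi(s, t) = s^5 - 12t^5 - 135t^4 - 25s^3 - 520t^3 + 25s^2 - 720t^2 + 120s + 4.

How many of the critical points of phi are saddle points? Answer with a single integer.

8

phi separates as a function of s plus a function of t, so ∇phi=0 decouples.
∂phi/∂s = 5(s - 3)(s - 2)(s + 1)(s + 4) = 0 at s ∈ {-4, -1, 2, 3}; ∂phi/∂t = -60t(t + 2)(t + 3)(t + 4) = 0 at t ∈ {-4, -3, -2, 0}.
The Hessian is diagonal: diag(phi_ss, phi_tt). Second derivatives: phi_ss(-4)=-630, phi_ss(-1)=180, phi_ss(2)=-90, phi_ss(3)=140; phi_tt(-4)=480, phi_tt(-3)=-180, phi_tt(-2)=240, phi_tt(0)=-1440.
Saddle points occur where the two diagonal entries have opposite signs: (-4, -4), (-4, -2), (-1, -3), (-1, 0), (2, -4), (2, -2), (3, -3), (3, 0). Count: 8.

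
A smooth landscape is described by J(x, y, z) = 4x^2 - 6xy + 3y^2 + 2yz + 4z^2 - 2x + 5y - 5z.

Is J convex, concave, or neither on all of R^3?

convex

J is quadratic, so its Hessian is the constant matrix H = [[8, -6, 0], [-6, 6, 2], [0, 2, 8]].
Leading principal minors: 8, 12, 64.
All positive ⇒ H ≻ 0 ⇒ convex.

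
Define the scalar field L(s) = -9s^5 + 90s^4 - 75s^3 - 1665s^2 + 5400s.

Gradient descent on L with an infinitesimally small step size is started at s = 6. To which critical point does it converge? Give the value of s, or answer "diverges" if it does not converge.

diverges

L'(s) = -45(s - 5)(s - 4)(s - 2)(s + 3), so L'(6) = -3240.
Gradient descent moves in the -L' direction, i.e. s is increasing.
There is no critical point above s=6, and L' keeps the same sign, so the iterate runs off to +∞.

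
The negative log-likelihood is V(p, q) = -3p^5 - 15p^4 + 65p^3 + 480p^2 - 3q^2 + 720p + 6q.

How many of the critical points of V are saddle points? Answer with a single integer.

2

V separates as a function of p plus a function of q, so ∇V=0 decouples.
∂V/∂p = -15(p - 4)(p + 1)(p + 3)(p + 4) = 0 at p ∈ {-4, -3, -1, 4}; ∂V/∂q = -6(q - 1) = 0 at q ∈ {1}.
The Hessian is diagonal: diag(V_pp, V_qq). Second derivatives: V_pp(-4)=360, V_pp(-3)=-210, V_pp(-1)=450, V_pp(4)=-4200; V_qq(1)=-6.
Saddle points occur where the two diagonal entries have opposite signs: (-4, 1), (-1, 1). Count: 2.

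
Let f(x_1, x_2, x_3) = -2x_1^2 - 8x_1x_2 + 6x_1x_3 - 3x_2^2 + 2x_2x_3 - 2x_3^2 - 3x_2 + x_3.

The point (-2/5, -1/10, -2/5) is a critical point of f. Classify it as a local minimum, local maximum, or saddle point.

The Hessian is constant: H = [[-4, -8, 6], [-8, -6, 2], [6, 2, -4]].
Leading principal minors: Δ₁ = -4, Δ₂ = -40, Δ₃ = 200.
The minors fit neither the all-positive nor the alternating-sign pattern, so H is indefinite: a saddle point.

saddle point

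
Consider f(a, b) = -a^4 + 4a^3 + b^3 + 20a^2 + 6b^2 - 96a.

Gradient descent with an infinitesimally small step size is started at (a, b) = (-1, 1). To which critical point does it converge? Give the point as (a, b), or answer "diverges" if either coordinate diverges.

(2, 0)

f is separable, so gradient descent decouples: a follows -∂f/∂a, b follows -∂f/∂b.
∂f/∂a = -4(a - 4)(a - 2)(a + 3); at a=-1 this is -120, so a increases.
∂f/∂b = 3b(b + 4); at b=1 this is 15, so b decreases.
a converges to its nearest critical value 2 (a local min of the a-part); b converges to 0. The iterate converges to (2, 0).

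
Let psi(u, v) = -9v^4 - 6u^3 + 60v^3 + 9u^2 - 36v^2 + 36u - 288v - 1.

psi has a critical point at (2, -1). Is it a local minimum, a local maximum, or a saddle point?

The mixed partial ∂²psi/∂u∂v is 0, so the Hessian at any point is diag(psi_uu, psi_vv) = diag(18(-2u + 1), 36(-3v^2 + 10v - 2)).
At (2, -1): H = diag(-54, -540).
Both eigenvalues are negative, so H is negative definite: a local maximum.

local maximum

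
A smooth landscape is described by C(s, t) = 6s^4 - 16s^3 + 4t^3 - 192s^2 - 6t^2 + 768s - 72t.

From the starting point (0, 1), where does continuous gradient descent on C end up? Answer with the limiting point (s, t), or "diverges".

C is separable, so gradient descent decouples: s follows -∂C/∂s, t follows -∂C/∂t.
∂C/∂s = 24(s - 4)(s - 2)(s + 4); at s=0 this is 768, so s decreases.
∂C/∂t = 12(t - 3)(t + 2); at t=1 this is -72, so t increases.
s converges to its nearest critical value -4 (a local min of the s-part); t converges to 3. The iterate converges to (-4, 3).

(-4, 3)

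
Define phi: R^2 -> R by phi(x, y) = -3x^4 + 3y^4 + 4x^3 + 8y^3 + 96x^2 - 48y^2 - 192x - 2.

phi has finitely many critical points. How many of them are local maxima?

phi separates as a function of x plus a function of y, so ∇phi=0 decouples.
∂phi/∂x = -12(x - 4)(x - 1)(x + 4) = 0 at x ∈ {-4, 1, 4}; ∂phi/∂y = 12y(y - 2)(y + 4) = 0 at y ∈ {-4, 0, 2}.
The Hessian is diagonal: diag(phi_xx, phi_yy). Second derivatives: phi_xx(-4)=-480, phi_xx(1)=180, phi_xx(4)=-288; phi_yy(-4)=288, phi_yy(0)=-96, phi_yy(2)=144.
Local maxima occur where both diagonal entries negative: (-4, 0), (4, 0). Count: 2.

2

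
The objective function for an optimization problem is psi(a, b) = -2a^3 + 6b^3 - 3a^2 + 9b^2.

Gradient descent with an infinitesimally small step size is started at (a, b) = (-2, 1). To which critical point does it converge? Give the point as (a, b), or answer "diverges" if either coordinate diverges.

psi is separable, so gradient descent decouples: a follows -∂psi/∂a, b follows -∂psi/∂b.
∂psi/∂a = -6a(a + 1); at a=-2 this is -12, so a increases.
∂psi/∂b = 18b(b + 1); at b=1 this is 36, so b decreases.
a converges to its nearest critical value -1 (a local min of the a-part); b converges to 0. The iterate converges to (-1, 0).

(-1, 0)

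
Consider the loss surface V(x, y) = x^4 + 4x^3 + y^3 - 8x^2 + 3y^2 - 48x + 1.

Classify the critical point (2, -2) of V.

saddle point

The mixed partial ∂²V/∂x∂y is 0, so the Hessian at any point is diag(V_xx, V_yy) = diag(4(3x^2 + 6x - 4), 6(y + 1)).
At (2, -2): H = diag(80, -6).
The eigenvalues have opposite signs, so H is indefinite: a saddle point.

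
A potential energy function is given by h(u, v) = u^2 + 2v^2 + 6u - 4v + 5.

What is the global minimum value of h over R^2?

-6

h(u,v) separates as P(u) + Q(v) + 5, so its minimum is min P + min Q + 5.
P'(u) = 2u + 6 vanishes at u ∈ {-3}; Q'(v) = 4v - 4 vanishes at v ∈ {1}.
Local minima of P (where P''>0): P(-3)=-9. Local minima of Q: Q(1)=-2.
So the global minimum of h is P(-3) + Q(1) + 5 = -9 − 2 + 5 = -6, attained at (-3, 1).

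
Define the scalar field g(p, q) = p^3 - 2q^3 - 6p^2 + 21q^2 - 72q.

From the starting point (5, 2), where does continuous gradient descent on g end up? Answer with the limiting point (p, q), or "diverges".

g is separable, so gradient descent decouples: p follows -∂g/∂p, q follows -∂g/∂q.
∂g/∂p = 3p(p - 4); at p=5 this is 15, so p decreases.
∂g/∂q = -6(q - 4)(q - 3); at q=2 this is -12, so q increases.
p converges to its nearest critical value 4 (a local min of the p-part); q converges to 3. The iterate converges to (4, 3).

(4, 3)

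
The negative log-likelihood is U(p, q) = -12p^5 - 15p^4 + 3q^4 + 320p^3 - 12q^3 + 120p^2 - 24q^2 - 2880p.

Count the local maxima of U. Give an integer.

U separates as a function of p plus a function of q, so ∇U=0 decouples.
∂U/∂p = -60(p - 3)(p - 2)(p + 2)(p + 4) = 0 at p ∈ {-4, -2, 2, 3}; ∂U/∂q = 12q(q - 4)(q + 1) = 0 at q ∈ {-1, 0, 4}.
The Hessian is diagonal: diag(U_pp, U_qq). Second derivatives: U_pp(-4)=5040, U_pp(-2)=-2400, U_pp(2)=1440, U_pp(3)=-2100; U_qq(-1)=60, U_qq(0)=-48, U_qq(4)=240.
Local maxima occur where both diagonal entries negative: (-2, 0), (3, 0). Count: 2.

2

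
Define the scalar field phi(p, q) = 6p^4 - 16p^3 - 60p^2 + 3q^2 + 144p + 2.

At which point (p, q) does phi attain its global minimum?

phi(p,q) separates as A(p) + B(q) + 2, so its minimum is min A + min B + 2.
A'(p) = 24(p - 3)(p - 1)(p + 2) vanishes at p ∈ {-2, 1, 3}; B'(q) = 6q vanishes at q ∈ {0}.
Local minima of A (where A''>0): A(-2)=-304, A(3)=-54. Local minima of B: B(0)=0.
So the global minimum of phi is A(-2) + B(0) + 2 = -304 + 0 + 2 = -302, attained at (-2, 0).

(-2, 0)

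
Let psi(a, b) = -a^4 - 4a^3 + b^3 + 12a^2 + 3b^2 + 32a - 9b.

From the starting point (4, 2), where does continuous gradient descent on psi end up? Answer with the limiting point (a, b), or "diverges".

diverges

psi is separable, so gradient descent decouples: a follows -∂psi/∂a, b follows -∂psi/∂b.
∂psi/∂a = -4(a - 2)(a + 1)(a + 4); at a=4 this is -320, so a increases.
∂psi/∂b = 3(b - 1)(b + 3); at b=2 this is 15, so b decreases.
The a-coordinate has no critical point in that direction and runs off to infinity.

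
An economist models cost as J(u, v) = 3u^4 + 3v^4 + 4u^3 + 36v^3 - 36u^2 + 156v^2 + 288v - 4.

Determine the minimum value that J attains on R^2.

J(u,v) separates as P(u) + Q(v) − 4, so its minimum is min P + min Q − 4.
P'(u) = 12u(u - 2)(u + 3) vanishes at u ∈ {-3, 0, 2}; Q'(v) = 12(v + 2)(v + 3)(v + 4) vanishes at v ∈ {-4, -3, -2}.
Local minima of P (where P''>0): P(-3)=-189, P(2)=-64. Local minima of Q: Q(-4)=-192, Q(-2)=-192.
So the global minimum of J is P(-3) + Q(-4) − 4 = -189 − 192 − 4 = -385, attained at (-3, -4).

-385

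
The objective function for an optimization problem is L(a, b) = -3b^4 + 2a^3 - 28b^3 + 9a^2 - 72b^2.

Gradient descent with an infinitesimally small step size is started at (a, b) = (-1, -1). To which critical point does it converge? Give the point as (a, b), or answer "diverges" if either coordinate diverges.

L is separable, so gradient descent decouples: a follows -∂L/∂a, b follows -∂L/∂b.
∂L/∂a = 6a(a + 3); at a=-1 this is -12, so a increases.
∂L/∂b = -12b(b + 3)(b + 4); at b=-1 this is 72, so b decreases.
a converges to its nearest critical value 0 (a local min of the a-part); b converges to -3. The iterate converges to (0, -3).

(0, -3)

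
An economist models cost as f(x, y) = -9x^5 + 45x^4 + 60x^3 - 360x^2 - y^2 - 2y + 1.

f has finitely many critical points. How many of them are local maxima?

2

f separates as a function of x plus a function of y, so ∇f=0 decouples.
∂f/∂x = -45x(x - 4)(x - 2)(x + 2) = 0 at x ∈ {-2, 0, 2, 4}; ∂f/∂y = -2(y + 1) = 0 at y ∈ {-1}.
The Hessian is diagonal: diag(f_xx, f_yy). Second derivatives: f_xx(-2)=2160, f_xx(0)=-720, f_xx(2)=720, f_xx(4)=-2160; f_yy(-1)=-2.
Local maxima occur where both diagonal entries negative: (0, -1), (4, -1). Count: 2.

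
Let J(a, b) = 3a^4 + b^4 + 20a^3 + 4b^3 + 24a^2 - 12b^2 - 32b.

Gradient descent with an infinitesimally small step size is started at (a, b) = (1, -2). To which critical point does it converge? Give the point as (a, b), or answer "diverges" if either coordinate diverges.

J is separable, so gradient descent decouples: a follows -∂J/∂a, b follows -∂J/∂b.
∂J/∂a = 12a(a + 1)(a + 4); at a=1 this is 120, so a decreases.
∂J/∂b = 4(b - 2)(b + 1)(b + 4); at b=-2 this is 32, so b decreases.
a converges to its nearest critical value 0 (a local min of the a-part); b converges to -4. The iterate converges to (0, -4).

(0, -4)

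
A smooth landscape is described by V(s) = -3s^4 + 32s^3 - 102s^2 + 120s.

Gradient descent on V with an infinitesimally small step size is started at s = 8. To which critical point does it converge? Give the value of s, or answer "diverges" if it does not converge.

V'(s) = -12(s - 5)(s - 2)(s - 1), so V'(8) = -1512.
Gradient descent moves in the -V' direction, i.e. s is increasing.
There is no critical point above s=8, and V' keeps the same sign, so the iterate runs off to +∞.

diverges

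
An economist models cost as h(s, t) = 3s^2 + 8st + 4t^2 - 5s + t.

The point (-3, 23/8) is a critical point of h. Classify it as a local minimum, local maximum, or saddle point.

The Hessian of h is constant: H = [[6, 8], [8, 8]].
det(H) = 6·8 − 8² = -16.
Since det(H) < 0, H is indefinite and the critical point is a saddle point.

saddle point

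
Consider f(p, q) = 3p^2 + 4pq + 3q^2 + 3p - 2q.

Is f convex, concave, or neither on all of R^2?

f is quadratic, so its Hessian is the constant matrix H = [[6, 4], [4, 6]].
det(H) = 20, tr(H) = 12.
det(H) > 0 and tr(H) > 0, so H is positive definite everywhere: convex.

convex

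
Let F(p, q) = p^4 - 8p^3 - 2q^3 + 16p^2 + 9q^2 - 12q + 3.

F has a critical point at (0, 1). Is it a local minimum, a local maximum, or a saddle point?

The mixed partial ∂²F/∂p∂q is 0, so the Hessian at any point is diag(F_pp, F_qq) = diag(4(3p^2 - 12p + 8), 6(-2q + 3)).
At (0, 1): H = diag(32, 6).
Both eigenvalues are positive, so H is positive definite: a local minimum.

local minimum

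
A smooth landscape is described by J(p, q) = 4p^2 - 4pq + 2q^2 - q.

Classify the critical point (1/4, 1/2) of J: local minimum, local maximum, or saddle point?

The Hessian of J is constant: H = [[8, -4], [-4, 4]].
det(H) = 8·4 − (-4)² = 16.
det(H) > 0 and tr(H) = 12 > 0, so H is positive definite and the point is a local minimum.

local minimum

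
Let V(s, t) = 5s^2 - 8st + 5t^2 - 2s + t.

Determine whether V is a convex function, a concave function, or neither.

V is quadratic, so its Hessian is the constant matrix H = [[10, -8], [-8, 10]].
det(H) = 36, tr(H) = 20.
det(H) > 0 and tr(H) > 0, so H is positive definite everywhere: convex.

convex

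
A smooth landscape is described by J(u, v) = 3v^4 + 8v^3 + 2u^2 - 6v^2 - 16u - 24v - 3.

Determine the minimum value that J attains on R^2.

-54

J(u,v) separates as P(u) + Q(v) − 3, so its minimum is min P + min Q − 3.
P'(u) = 4u - 16 vanishes at u ∈ {4}; Q'(v) = 12(v - 1)(v + 1)(v + 2) vanishes at v ∈ {-2, -1, 1}.
Local minima of P (where P''>0): P(4)=-32. Local minima of Q: Q(-2)=8, Q(1)=-19.
So the global minimum of J is P(4) + Q(1) − 3 = -32 − 19 − 3 = -54, attained at (4, 1).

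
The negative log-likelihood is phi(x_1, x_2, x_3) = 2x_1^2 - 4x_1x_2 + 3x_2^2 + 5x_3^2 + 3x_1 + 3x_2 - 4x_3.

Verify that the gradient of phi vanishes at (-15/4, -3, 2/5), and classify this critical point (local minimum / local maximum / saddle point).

local minimum

∇phi = (4x_1 - 4x_2 + 3, -4x_1 + 6x_2 + 3, 10x_3 - 4); substituting (-15/4, -3, 2/5) gives ∇phi = (0, 0, 0), so (-15/4, -3, 2/5) is indeed a critical point.
The Hessian is constant: H = [[4, -4, 0], [-4, 6, 0], [0, 0, 10]].
Leading principal minors: Δ₁ = 4, Δ₂ = 8, Δ₃ = 80.
All leading minors are positive, so H is positive definite: a local minimum.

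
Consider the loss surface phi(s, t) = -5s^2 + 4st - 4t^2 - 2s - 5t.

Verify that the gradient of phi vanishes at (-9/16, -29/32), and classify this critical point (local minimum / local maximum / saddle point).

local maximum

∇phi = (-10s + 4t - 2, 4s - 8t - 5); substituting (-9/16, -29/32) gives ∇phi = (0, 0), so (-9/16, -29/32) is indeed a critical point.
The Hessian of phi is constant: H = [[-10, 4], [4, -8]].
det(H) = (-10)·(-8) − 4² = 64.
det(H) > 0 and tr(H) = -18 < 0, so H is negative definite and the point is a local maximum.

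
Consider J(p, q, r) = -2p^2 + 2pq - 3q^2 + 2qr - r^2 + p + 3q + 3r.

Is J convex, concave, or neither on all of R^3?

concave

J is quadratic, so its Hessian is the constant matrix H = [[-4, 2, 0], [2, -6, 2], [0, 2, -2]].
Leading principal minors: -4, 20, -24.
Signs alternate −, +, − ⇒ H ≺ 0 ⇒ concave.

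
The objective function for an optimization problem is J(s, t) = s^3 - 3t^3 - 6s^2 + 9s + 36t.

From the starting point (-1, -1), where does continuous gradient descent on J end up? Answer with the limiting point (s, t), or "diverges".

J is separable, so gradient descent decouples: s follows -∂J/∂s, t follows -∂J/∂t.
∂J/∂s = 3(s - 3)(s - 1); at s=-1 this is 24, so s decreases.
∂J/∂t = -9(t - 2)(t + 2); at t=-1 this is 27, so t decreases.
The s-coordinate has no critical point in that direction and runs off to infinity.

diverges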